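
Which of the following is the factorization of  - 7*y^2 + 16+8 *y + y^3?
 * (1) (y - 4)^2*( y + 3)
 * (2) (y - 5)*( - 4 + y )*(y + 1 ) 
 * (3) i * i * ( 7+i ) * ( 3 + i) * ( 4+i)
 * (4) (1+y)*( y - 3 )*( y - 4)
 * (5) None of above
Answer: 5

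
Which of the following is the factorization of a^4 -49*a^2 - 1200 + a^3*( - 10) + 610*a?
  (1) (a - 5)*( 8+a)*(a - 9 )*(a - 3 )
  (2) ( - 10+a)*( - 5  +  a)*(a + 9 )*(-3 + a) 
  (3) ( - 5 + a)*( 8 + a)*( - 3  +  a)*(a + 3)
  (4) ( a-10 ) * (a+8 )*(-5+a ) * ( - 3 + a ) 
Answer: 4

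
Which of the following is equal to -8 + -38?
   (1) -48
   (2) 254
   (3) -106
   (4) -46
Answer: 4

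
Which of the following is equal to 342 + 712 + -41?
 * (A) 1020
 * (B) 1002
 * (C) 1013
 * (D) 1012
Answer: C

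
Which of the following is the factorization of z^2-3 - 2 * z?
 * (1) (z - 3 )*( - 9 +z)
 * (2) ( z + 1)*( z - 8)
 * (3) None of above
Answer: 3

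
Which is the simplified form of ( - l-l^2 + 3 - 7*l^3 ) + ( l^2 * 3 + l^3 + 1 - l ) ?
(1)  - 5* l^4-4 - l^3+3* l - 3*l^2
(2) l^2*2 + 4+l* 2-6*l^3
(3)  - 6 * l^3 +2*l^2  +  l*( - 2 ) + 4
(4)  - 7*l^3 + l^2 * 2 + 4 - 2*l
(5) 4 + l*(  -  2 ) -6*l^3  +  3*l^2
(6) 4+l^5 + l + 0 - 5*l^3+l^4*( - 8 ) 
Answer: 3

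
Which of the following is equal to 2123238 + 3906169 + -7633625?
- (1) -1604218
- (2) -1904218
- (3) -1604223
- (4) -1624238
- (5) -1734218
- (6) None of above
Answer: 1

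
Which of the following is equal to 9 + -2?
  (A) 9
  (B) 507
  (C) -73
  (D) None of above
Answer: D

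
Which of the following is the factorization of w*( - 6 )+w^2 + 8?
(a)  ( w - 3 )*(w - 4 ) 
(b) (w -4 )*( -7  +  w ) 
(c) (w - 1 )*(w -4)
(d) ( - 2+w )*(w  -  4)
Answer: d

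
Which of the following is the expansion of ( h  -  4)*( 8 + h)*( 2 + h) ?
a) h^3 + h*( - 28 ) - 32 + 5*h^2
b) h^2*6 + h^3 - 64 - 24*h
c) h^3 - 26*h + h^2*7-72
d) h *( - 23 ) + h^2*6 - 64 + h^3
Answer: b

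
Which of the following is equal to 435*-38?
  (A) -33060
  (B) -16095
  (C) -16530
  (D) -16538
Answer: C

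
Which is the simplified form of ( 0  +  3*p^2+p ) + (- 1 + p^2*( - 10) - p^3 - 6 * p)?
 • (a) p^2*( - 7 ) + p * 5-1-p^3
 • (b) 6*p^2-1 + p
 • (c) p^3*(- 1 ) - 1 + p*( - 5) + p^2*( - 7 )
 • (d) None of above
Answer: c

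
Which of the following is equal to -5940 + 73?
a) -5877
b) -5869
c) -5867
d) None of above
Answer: c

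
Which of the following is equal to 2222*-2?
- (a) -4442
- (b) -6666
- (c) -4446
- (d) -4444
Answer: d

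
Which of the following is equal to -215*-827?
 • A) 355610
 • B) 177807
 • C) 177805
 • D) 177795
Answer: C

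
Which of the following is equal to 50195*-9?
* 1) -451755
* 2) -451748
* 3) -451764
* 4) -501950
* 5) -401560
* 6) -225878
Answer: 1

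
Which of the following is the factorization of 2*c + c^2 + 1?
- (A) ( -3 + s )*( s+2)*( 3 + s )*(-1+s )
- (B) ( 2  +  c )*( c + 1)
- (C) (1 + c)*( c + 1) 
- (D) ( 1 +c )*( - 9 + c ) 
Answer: C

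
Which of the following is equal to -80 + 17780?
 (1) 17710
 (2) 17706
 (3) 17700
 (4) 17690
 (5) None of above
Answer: 3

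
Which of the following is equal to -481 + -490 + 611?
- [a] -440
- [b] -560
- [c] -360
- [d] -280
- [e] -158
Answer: c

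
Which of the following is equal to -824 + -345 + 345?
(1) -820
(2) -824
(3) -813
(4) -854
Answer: 2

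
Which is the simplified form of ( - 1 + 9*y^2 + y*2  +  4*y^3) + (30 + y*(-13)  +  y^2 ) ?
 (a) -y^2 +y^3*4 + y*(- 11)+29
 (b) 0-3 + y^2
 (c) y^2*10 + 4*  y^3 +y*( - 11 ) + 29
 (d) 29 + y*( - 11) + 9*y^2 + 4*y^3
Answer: c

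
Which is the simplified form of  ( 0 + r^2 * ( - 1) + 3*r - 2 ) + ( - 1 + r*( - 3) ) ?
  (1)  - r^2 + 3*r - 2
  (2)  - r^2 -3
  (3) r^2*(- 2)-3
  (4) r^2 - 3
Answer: 2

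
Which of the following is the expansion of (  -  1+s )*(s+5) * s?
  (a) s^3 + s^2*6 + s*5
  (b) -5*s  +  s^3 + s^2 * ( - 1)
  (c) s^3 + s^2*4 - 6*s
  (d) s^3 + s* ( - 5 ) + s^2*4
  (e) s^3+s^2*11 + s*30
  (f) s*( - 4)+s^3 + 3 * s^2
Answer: d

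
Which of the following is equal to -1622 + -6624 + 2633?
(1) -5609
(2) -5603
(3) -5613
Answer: 3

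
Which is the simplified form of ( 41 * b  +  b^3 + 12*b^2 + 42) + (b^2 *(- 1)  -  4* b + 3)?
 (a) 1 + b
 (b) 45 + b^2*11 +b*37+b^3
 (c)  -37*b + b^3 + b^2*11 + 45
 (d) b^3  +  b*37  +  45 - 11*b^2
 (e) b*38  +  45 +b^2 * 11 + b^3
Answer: b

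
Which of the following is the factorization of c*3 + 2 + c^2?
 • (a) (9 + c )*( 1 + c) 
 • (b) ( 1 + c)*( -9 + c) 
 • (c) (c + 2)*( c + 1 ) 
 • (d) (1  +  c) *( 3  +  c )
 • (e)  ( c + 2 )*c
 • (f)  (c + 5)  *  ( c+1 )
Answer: c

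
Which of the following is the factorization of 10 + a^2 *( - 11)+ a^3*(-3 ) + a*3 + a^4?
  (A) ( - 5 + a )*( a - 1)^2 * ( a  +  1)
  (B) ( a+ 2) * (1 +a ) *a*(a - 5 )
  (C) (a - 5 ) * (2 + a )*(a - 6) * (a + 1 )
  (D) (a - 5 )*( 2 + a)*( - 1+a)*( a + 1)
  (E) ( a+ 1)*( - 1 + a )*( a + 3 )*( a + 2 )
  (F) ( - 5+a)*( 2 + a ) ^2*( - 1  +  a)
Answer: D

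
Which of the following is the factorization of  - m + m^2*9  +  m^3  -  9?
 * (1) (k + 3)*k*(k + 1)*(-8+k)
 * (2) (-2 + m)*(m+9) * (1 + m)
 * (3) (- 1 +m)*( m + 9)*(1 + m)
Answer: 3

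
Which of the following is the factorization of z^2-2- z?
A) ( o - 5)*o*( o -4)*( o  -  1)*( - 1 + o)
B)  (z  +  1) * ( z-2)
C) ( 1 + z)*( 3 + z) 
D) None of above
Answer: B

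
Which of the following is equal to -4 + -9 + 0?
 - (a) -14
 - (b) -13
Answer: b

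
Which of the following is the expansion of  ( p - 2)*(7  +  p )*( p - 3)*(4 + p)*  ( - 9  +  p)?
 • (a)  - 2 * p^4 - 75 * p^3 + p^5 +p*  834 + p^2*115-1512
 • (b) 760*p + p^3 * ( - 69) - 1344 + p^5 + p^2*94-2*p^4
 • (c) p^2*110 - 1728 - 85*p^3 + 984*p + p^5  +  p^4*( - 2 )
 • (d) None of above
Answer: d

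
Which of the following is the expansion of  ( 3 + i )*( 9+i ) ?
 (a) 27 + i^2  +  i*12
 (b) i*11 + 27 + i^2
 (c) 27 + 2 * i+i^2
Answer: a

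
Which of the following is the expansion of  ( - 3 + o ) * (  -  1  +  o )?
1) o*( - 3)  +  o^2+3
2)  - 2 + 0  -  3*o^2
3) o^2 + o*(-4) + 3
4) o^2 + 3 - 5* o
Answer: 3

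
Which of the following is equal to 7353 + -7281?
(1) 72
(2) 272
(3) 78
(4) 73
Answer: 1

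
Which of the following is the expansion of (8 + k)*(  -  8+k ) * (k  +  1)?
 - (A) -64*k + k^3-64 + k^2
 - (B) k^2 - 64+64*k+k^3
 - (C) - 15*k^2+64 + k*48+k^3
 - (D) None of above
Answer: A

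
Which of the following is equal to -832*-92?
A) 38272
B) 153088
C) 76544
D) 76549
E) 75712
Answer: C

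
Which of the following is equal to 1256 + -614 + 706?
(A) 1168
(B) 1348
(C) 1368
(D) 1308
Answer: B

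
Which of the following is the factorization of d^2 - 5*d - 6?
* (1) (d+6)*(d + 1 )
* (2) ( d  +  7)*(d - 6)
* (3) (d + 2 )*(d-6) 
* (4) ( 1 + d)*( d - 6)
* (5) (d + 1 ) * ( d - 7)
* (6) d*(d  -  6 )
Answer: 4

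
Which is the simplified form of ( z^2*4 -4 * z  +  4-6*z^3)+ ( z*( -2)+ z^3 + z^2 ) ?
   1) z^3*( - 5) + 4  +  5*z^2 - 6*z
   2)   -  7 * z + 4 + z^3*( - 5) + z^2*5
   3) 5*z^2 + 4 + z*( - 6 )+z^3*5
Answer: 1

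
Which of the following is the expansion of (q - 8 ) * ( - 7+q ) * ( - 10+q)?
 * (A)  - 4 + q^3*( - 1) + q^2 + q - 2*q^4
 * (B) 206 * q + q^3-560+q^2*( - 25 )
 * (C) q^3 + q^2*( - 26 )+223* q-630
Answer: B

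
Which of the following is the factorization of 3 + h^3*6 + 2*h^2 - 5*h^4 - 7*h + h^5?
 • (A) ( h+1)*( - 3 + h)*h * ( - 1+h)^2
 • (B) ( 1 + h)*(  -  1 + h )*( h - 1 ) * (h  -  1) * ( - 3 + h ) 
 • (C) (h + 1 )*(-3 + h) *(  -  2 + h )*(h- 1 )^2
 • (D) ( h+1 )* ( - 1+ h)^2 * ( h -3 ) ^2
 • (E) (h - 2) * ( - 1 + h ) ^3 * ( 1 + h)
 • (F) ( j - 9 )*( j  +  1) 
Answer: B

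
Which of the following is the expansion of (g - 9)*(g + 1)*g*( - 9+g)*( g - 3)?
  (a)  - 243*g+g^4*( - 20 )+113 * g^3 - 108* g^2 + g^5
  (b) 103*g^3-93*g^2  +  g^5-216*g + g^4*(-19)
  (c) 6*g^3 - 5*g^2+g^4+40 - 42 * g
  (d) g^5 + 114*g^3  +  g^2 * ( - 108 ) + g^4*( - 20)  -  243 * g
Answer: d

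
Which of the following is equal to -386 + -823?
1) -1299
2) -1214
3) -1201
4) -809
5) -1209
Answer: 5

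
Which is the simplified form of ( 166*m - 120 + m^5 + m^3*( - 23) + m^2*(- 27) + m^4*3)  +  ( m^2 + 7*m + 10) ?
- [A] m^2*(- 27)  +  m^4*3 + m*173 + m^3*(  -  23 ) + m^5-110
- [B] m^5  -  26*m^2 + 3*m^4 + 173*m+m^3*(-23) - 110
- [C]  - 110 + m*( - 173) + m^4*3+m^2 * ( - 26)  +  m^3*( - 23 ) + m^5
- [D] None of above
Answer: B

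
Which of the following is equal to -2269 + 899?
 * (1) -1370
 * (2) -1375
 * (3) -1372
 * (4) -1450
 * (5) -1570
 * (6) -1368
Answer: 1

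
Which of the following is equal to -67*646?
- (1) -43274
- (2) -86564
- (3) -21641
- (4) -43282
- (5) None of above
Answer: 4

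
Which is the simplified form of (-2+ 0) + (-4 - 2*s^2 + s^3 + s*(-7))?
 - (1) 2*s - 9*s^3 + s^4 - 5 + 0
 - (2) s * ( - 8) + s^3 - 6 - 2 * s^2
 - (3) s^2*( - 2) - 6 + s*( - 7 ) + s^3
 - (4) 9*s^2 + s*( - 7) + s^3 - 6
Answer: 3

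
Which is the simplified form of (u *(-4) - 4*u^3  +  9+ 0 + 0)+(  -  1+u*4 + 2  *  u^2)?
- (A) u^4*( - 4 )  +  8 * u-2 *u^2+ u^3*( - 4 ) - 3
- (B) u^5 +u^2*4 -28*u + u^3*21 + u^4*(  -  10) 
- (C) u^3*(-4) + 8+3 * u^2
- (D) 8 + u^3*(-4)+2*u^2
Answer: D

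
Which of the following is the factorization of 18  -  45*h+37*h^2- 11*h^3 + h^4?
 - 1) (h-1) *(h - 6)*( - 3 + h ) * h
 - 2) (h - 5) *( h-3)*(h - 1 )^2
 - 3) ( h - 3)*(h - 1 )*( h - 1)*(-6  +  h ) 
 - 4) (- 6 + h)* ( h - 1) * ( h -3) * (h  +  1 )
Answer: 3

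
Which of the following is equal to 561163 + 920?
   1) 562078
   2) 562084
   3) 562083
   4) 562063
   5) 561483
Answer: 3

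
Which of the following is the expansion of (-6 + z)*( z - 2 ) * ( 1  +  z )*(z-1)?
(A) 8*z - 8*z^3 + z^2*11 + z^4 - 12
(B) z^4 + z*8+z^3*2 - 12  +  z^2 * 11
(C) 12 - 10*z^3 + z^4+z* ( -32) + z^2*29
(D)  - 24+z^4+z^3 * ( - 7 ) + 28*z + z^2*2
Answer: A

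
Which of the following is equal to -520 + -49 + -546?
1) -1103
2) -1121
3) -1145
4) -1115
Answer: 4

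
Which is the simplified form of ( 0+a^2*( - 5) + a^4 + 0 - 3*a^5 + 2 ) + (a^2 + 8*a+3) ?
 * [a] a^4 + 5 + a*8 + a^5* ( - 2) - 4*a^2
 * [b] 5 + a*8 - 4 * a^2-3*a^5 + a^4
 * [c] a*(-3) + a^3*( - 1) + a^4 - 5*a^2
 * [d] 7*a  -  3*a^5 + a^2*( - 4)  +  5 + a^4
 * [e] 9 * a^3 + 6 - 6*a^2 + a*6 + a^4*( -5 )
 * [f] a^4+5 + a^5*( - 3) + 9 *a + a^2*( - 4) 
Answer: b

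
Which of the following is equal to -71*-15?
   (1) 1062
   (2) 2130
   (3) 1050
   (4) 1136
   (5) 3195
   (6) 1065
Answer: 6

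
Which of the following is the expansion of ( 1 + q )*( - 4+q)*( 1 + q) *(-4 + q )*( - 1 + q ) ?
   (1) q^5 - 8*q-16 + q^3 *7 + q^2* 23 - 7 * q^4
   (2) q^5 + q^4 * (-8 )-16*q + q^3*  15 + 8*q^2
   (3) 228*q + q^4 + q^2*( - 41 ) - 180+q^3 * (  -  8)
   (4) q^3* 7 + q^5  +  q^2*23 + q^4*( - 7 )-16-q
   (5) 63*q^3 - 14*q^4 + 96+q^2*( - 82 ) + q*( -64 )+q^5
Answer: 1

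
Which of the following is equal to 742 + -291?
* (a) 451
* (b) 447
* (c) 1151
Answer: a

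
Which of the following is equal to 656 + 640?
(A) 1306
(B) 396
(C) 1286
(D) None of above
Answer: D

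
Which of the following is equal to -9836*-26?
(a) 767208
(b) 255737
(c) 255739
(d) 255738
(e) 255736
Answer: e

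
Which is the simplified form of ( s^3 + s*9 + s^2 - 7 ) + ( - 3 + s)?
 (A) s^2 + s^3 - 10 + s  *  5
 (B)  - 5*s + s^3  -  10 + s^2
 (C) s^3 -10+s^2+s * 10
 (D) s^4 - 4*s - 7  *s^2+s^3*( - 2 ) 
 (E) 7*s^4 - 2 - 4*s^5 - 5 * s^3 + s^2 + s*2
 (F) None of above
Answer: C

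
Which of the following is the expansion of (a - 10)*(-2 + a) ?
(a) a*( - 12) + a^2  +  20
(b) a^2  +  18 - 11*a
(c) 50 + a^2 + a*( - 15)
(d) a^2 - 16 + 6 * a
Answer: a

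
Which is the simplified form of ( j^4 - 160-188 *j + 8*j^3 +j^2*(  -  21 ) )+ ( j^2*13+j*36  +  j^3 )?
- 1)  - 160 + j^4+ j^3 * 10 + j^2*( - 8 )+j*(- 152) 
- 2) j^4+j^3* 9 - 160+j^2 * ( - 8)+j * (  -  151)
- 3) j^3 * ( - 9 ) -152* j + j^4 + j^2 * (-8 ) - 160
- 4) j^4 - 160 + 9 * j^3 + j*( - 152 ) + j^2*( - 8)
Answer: 4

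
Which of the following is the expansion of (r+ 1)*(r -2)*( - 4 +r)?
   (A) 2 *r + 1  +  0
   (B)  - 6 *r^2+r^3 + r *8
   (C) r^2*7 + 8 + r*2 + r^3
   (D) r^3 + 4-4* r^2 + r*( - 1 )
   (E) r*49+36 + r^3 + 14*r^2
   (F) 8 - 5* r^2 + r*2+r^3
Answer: F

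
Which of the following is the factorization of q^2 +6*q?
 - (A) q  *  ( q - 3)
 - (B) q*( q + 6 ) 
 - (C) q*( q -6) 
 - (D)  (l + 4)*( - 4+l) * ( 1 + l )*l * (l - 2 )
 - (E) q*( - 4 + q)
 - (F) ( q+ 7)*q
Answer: B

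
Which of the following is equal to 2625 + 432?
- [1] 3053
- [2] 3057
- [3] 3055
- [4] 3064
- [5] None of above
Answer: 2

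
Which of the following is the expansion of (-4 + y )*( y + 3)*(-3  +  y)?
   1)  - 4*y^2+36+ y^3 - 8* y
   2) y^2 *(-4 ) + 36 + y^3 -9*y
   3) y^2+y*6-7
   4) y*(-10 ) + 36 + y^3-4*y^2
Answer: 2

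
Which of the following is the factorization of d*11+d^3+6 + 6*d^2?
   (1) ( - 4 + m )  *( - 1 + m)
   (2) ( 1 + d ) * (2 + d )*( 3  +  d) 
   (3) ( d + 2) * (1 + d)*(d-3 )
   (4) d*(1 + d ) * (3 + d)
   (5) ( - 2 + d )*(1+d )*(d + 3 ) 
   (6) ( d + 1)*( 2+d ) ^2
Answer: 2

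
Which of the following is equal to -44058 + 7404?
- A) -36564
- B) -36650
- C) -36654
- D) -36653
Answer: C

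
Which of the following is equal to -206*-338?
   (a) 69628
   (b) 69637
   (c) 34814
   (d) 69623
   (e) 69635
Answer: a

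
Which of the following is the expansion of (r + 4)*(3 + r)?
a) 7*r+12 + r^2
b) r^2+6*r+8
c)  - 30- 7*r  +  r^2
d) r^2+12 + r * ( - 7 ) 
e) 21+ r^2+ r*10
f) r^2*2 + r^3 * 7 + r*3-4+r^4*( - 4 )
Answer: a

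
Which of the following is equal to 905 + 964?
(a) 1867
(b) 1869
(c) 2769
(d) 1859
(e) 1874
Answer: b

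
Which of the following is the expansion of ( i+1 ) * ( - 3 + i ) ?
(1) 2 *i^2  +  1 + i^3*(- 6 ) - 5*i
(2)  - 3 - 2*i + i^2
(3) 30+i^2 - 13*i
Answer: 2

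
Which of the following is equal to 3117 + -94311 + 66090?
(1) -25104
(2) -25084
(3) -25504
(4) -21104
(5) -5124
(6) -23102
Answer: 1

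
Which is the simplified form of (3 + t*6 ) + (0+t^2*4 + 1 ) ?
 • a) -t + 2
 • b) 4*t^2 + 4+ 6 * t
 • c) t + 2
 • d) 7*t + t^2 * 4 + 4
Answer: b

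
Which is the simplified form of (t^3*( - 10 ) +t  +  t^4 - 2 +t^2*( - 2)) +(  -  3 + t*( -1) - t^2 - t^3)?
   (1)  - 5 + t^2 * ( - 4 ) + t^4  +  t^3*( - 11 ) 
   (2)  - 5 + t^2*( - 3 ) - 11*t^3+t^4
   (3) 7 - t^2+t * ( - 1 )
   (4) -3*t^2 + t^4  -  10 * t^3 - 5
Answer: 2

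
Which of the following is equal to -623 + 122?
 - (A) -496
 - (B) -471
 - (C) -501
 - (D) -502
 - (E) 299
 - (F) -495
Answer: C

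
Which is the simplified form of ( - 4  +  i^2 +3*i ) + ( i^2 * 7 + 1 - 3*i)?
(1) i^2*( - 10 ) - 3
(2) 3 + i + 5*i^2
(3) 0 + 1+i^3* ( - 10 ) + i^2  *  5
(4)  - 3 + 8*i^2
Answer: 4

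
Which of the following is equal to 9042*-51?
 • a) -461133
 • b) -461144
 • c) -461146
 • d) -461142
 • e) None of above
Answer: d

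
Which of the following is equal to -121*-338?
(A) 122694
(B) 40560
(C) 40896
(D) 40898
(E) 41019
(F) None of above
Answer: D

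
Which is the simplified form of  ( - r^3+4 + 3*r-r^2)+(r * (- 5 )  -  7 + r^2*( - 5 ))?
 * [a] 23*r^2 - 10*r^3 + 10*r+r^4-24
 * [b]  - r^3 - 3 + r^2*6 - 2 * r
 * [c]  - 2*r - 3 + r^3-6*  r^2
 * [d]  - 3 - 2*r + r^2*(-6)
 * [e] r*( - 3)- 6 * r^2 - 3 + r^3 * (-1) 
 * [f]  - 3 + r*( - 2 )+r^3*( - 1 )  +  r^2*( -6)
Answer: f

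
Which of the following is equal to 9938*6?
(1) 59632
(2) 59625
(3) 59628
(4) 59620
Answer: 3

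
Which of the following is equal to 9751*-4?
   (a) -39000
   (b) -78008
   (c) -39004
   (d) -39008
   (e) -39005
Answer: c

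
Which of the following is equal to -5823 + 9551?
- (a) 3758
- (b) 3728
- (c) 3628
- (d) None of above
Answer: b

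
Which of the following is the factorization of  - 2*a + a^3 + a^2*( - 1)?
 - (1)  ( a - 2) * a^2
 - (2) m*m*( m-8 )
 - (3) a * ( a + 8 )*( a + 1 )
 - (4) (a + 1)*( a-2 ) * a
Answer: 4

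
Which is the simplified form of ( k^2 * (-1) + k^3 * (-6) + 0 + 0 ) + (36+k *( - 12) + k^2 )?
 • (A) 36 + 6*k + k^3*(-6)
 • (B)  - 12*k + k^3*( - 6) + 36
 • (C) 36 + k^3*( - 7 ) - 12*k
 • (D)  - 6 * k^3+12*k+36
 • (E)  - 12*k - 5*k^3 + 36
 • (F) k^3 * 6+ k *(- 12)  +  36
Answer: B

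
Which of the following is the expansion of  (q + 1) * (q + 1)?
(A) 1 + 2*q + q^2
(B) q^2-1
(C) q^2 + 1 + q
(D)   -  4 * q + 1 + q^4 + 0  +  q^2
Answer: A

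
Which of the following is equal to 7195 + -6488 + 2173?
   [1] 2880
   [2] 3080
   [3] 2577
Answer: 1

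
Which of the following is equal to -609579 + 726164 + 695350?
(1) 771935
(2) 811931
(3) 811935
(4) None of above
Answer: 3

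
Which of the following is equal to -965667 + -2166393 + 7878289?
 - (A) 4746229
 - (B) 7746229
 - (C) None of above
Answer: A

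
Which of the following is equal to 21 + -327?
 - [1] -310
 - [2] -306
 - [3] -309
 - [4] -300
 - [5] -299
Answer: 2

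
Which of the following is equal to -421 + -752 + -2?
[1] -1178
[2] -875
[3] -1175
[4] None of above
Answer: 3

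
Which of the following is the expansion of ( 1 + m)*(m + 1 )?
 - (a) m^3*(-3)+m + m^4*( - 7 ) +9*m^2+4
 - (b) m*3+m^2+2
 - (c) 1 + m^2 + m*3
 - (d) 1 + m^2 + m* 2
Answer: d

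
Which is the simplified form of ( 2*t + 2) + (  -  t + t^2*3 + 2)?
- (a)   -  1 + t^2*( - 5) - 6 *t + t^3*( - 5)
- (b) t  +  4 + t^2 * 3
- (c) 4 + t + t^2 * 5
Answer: b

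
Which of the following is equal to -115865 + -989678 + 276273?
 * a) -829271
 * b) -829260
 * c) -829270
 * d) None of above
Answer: c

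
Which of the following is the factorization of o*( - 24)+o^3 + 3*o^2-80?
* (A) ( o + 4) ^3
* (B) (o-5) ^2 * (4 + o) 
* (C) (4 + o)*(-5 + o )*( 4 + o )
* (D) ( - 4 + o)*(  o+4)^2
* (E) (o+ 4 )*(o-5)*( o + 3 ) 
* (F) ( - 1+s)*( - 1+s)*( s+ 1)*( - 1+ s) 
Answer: C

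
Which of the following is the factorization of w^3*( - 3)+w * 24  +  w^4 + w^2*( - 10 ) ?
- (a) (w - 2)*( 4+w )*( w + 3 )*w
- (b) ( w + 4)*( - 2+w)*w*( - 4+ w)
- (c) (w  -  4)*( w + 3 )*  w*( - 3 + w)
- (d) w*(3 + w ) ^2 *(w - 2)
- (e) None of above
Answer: e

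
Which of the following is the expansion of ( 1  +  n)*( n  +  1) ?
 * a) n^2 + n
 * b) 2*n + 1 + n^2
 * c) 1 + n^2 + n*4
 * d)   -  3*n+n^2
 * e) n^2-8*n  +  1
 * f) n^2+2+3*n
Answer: b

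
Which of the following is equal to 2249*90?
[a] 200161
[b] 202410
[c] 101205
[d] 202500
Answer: b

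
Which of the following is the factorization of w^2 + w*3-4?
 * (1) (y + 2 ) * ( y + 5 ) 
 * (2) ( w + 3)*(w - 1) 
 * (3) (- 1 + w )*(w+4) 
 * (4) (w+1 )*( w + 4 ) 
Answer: 3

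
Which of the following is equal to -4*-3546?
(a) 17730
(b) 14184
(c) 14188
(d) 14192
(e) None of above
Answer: b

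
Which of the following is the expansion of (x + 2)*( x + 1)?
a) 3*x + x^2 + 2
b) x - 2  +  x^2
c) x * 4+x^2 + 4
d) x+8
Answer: a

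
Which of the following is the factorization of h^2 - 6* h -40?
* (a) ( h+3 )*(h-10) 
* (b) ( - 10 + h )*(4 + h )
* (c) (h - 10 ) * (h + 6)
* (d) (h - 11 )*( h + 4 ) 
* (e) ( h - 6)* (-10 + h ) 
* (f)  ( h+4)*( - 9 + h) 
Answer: b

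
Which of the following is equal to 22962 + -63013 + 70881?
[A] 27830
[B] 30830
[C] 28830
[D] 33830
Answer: B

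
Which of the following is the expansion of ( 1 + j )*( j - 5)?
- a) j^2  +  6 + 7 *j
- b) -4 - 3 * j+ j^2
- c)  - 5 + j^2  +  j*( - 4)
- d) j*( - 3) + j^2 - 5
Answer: c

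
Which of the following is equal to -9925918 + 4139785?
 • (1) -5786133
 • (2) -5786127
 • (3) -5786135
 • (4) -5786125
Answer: 1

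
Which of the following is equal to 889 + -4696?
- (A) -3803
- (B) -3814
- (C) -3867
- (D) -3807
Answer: D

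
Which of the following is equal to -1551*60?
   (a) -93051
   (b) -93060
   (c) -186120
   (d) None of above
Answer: b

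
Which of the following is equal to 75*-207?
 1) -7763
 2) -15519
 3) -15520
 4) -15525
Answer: 4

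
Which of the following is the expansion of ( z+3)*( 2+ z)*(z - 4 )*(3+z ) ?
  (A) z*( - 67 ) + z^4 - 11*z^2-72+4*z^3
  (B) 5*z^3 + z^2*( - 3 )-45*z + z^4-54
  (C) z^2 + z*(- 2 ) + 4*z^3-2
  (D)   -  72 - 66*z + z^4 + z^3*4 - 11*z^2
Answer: D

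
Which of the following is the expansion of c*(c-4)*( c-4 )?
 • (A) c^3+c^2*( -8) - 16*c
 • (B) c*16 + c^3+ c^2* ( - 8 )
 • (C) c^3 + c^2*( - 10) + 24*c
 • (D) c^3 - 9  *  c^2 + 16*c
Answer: B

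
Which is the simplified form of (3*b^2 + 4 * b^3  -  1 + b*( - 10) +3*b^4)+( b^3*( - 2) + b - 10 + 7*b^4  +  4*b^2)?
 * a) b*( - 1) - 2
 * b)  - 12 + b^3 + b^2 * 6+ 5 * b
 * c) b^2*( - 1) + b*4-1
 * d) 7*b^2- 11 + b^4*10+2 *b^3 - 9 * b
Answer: d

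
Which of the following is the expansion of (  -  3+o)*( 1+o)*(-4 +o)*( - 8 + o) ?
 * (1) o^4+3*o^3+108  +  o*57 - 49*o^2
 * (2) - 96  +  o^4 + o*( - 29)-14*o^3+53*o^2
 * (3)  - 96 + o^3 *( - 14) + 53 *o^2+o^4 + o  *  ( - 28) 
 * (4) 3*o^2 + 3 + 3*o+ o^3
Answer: 3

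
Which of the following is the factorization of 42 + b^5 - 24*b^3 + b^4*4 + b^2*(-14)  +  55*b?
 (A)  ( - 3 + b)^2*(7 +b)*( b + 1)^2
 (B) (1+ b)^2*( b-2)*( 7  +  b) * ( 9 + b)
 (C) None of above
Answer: C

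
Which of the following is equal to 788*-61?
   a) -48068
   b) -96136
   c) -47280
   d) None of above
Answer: a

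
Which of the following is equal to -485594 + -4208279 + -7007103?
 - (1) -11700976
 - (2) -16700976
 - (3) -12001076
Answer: 1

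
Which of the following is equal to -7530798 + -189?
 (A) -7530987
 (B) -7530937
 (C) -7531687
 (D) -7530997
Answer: A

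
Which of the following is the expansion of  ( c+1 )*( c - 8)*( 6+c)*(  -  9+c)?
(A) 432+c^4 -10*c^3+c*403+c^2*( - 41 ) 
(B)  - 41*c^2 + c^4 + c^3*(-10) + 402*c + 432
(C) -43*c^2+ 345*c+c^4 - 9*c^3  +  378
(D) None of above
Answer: B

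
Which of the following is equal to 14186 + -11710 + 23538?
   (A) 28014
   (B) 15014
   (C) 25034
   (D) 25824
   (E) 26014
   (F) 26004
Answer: E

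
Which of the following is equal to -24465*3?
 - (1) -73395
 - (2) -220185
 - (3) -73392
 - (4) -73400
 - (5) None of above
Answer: 1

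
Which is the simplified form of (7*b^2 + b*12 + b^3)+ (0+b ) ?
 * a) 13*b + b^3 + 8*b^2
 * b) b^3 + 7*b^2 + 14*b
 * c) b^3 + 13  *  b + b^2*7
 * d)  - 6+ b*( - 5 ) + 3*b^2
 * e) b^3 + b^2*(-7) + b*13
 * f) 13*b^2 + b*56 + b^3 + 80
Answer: c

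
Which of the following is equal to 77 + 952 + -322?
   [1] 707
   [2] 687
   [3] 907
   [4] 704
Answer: 1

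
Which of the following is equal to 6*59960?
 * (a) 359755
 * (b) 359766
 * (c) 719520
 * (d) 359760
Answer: d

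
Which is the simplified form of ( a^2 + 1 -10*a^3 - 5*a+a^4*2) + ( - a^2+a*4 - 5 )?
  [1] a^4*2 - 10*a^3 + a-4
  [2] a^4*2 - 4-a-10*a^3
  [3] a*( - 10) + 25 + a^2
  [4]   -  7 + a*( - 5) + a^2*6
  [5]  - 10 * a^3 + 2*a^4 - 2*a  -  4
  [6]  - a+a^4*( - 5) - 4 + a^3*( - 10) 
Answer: 2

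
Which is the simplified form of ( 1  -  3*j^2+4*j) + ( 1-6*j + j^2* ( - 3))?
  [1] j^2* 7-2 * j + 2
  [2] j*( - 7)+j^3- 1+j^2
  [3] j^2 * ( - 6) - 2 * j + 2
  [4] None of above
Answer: 3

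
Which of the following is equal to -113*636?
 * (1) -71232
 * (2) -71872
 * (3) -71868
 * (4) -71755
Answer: 3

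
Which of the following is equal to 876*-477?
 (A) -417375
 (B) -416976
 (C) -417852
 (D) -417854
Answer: C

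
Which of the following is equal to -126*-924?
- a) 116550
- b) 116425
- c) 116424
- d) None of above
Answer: c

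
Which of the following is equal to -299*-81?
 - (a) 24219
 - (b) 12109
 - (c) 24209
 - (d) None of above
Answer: a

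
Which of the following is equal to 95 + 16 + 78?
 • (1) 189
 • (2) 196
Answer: 1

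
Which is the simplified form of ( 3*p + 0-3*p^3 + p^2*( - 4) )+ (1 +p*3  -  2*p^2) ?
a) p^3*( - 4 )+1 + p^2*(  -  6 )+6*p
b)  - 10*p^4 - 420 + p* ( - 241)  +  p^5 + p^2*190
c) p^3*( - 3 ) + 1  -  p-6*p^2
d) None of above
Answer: d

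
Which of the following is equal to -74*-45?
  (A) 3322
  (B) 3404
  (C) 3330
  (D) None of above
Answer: C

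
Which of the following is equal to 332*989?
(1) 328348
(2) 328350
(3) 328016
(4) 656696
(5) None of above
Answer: 1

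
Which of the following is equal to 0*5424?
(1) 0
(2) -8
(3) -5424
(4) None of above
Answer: 1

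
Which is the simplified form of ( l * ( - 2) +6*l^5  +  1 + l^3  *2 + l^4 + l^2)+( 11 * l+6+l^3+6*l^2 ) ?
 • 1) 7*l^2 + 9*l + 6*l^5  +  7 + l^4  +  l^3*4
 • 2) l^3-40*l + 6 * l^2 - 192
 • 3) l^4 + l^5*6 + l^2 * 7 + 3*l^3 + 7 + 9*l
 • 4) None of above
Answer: 3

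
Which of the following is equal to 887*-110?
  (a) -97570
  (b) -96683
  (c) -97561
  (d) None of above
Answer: a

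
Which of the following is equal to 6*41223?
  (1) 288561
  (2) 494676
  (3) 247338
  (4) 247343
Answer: 3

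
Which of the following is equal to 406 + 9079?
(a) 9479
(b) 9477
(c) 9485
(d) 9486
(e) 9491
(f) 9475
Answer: c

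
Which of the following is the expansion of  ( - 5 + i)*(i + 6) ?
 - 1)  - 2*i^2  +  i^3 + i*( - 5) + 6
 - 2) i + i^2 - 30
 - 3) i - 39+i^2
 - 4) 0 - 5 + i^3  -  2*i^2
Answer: 2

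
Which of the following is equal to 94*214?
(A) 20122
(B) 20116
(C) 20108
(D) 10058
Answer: B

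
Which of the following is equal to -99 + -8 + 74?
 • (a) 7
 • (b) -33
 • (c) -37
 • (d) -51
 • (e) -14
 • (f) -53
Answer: b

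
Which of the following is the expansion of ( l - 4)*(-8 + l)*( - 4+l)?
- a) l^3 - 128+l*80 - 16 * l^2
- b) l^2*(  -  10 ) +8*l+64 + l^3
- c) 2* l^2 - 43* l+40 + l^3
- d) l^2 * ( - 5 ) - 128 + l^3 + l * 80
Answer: a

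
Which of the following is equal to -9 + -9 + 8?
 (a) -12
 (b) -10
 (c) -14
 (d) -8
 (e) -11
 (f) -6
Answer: b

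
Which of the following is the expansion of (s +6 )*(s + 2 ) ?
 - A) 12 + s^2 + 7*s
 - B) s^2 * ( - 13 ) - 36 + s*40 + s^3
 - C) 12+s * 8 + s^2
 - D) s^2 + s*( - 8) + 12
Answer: C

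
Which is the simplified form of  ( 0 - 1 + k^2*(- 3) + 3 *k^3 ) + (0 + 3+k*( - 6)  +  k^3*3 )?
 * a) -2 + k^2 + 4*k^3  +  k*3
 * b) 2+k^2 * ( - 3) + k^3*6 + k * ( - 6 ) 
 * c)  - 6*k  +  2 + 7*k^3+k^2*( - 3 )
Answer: b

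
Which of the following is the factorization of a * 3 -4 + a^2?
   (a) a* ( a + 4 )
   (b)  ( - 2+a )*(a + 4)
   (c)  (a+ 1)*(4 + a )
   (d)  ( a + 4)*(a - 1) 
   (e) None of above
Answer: d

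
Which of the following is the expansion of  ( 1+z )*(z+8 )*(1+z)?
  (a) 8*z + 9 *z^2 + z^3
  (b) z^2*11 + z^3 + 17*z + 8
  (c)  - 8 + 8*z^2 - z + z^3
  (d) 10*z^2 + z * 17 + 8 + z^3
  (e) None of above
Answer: d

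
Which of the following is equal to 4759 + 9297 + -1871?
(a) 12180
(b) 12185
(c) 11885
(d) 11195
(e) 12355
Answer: b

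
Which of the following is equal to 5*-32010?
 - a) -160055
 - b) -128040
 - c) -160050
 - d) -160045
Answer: c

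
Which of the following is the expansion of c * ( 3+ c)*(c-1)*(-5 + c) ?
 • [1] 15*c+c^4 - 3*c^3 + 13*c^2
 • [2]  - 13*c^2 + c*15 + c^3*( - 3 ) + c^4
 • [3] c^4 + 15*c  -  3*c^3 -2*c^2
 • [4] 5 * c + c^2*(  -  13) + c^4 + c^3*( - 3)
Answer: 2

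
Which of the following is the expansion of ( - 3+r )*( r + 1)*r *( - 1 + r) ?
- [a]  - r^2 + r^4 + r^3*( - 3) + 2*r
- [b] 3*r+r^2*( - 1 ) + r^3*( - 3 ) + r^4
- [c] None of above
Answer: b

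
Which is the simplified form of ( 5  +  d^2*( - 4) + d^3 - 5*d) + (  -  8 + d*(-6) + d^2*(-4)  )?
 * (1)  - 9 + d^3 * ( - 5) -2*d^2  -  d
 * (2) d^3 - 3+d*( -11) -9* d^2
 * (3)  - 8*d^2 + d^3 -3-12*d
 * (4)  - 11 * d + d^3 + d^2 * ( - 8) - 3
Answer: 4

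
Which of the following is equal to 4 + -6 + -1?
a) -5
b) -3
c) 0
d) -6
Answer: b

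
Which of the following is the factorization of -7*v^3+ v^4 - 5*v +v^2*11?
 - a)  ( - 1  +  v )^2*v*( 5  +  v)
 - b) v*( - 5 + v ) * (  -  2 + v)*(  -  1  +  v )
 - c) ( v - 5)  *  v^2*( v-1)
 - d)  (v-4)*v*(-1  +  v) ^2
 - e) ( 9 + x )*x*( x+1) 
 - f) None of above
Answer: f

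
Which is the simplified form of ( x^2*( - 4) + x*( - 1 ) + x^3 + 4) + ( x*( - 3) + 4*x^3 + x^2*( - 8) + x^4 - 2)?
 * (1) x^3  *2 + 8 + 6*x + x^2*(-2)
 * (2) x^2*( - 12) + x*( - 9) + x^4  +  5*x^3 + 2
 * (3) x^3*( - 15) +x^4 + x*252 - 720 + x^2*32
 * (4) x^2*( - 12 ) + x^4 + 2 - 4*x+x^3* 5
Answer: 4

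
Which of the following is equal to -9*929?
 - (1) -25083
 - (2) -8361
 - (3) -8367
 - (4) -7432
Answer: 2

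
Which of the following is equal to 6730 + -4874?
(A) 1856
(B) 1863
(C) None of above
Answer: A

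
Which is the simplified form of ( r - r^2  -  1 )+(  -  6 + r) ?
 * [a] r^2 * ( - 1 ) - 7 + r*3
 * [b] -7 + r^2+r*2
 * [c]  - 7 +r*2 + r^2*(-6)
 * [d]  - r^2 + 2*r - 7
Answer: d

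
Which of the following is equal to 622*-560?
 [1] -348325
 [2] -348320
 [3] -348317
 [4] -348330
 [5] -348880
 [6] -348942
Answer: 2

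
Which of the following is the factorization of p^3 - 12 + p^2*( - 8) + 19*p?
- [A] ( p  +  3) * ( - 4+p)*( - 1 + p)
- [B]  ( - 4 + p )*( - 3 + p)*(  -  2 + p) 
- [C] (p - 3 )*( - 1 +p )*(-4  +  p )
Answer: C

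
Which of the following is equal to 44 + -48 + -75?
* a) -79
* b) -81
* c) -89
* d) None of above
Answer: a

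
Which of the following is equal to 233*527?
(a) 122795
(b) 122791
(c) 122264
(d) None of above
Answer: b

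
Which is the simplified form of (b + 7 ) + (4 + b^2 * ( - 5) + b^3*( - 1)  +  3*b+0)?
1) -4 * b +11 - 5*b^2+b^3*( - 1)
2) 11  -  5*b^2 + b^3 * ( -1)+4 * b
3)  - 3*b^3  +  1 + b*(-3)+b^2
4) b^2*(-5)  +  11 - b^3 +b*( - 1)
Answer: 2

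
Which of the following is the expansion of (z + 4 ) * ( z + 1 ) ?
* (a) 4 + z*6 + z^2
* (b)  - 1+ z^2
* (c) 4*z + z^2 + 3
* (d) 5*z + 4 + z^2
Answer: d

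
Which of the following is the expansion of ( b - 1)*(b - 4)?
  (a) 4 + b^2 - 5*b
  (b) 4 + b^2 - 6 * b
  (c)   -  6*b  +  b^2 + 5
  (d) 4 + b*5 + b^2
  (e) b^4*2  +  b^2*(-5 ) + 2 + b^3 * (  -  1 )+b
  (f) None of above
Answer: a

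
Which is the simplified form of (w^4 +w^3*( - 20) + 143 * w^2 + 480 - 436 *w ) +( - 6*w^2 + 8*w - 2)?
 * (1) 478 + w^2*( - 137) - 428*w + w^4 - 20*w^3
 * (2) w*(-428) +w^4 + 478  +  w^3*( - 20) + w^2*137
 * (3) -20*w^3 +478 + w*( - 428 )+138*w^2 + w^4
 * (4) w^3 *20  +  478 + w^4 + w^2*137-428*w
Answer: 2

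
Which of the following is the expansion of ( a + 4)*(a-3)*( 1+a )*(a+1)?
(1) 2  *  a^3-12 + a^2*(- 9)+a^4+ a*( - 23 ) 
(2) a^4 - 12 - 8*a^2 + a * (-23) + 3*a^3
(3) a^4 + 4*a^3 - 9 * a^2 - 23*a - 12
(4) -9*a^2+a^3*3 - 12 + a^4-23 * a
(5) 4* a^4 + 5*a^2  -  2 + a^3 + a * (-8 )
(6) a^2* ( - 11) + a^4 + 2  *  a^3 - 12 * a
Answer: 4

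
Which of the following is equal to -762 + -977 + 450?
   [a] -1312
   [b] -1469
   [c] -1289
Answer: c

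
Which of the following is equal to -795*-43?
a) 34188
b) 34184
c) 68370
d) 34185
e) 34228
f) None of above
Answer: d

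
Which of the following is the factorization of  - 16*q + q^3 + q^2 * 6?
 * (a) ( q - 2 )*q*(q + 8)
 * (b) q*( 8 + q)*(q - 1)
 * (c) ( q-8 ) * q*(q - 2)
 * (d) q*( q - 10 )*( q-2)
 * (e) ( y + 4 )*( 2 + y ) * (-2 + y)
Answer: a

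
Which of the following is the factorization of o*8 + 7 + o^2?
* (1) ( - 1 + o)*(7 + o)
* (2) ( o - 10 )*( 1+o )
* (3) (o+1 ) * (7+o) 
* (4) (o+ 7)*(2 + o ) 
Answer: 3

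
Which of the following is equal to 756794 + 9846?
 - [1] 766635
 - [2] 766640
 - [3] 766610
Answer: 2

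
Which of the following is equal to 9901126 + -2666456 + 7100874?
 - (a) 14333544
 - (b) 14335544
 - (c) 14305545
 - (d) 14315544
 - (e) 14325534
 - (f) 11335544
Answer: b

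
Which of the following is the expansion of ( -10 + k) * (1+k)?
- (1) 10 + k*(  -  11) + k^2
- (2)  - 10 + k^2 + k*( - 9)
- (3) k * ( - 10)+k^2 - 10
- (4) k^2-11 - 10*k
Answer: 2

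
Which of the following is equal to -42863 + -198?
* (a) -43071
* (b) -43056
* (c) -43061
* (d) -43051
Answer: c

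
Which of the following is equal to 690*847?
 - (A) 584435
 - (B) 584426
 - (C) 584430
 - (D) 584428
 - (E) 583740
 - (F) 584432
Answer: C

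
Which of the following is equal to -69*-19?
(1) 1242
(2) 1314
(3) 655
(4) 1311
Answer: 4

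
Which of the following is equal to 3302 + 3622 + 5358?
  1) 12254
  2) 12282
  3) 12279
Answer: 2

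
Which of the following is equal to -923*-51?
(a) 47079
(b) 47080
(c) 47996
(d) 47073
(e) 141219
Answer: d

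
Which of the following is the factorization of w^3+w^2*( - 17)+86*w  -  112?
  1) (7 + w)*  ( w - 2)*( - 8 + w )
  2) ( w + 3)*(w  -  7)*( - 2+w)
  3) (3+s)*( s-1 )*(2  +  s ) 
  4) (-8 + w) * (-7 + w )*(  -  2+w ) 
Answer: 4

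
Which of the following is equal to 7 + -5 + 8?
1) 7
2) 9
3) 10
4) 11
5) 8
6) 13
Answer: 3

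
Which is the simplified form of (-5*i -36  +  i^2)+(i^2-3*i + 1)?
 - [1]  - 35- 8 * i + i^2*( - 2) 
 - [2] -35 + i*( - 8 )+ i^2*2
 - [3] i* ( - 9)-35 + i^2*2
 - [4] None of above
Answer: 2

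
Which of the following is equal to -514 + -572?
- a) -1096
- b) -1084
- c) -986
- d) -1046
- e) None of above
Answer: e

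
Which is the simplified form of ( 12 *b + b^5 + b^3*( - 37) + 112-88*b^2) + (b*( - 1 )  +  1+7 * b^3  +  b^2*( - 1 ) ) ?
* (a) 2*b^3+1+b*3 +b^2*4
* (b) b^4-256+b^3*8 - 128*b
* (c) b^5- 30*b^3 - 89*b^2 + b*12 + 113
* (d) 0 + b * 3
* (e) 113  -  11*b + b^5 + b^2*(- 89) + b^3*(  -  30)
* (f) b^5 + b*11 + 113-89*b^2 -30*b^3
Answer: f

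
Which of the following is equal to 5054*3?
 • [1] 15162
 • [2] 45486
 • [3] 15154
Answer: 1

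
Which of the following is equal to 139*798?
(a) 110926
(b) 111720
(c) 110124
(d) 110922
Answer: d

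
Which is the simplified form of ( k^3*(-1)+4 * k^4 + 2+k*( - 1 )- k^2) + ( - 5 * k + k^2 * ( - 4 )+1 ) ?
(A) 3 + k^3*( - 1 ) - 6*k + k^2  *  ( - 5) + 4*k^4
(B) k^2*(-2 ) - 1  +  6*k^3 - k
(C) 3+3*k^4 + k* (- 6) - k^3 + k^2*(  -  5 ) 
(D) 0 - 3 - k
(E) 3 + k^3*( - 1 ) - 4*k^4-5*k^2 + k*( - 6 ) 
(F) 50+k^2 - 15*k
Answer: A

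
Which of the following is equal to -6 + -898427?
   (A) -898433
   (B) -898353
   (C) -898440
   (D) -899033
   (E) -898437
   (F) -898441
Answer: A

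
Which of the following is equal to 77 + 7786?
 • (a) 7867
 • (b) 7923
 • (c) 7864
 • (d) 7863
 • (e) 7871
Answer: d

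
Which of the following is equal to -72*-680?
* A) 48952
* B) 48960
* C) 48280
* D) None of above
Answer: B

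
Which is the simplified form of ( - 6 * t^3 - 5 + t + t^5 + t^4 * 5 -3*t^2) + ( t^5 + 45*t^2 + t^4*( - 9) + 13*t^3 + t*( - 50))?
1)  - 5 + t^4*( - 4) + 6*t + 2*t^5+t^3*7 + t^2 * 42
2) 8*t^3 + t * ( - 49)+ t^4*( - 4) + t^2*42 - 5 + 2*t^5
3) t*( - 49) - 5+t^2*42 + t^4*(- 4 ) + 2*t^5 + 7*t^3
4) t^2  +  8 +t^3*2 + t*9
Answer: 3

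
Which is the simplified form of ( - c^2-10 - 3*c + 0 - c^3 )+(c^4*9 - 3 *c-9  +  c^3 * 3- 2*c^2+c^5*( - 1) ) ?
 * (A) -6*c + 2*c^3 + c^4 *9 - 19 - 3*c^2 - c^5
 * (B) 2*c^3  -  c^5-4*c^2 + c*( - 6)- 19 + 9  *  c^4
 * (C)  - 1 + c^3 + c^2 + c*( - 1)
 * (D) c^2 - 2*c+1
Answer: A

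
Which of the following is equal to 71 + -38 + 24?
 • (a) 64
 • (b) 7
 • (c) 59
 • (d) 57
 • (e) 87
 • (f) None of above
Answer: d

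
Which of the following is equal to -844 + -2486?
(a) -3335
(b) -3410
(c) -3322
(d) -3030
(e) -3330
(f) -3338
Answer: e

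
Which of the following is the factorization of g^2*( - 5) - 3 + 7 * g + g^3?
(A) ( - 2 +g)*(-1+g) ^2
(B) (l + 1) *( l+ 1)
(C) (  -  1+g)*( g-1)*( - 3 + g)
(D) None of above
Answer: C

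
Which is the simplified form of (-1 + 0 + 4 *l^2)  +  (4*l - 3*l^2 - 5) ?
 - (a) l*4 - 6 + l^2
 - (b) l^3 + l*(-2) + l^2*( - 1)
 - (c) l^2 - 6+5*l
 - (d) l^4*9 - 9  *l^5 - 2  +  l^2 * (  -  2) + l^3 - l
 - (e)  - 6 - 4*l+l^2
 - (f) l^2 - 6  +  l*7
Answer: a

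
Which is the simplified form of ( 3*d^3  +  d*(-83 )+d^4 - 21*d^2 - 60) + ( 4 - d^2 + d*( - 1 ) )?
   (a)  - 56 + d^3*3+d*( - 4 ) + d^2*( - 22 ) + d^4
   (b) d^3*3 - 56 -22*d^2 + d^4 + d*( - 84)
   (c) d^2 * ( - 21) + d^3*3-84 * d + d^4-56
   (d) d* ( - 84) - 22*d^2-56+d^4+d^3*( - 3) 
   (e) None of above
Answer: b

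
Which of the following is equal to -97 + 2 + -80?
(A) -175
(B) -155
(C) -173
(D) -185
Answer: A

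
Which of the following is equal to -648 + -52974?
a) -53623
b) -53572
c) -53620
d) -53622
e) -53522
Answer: d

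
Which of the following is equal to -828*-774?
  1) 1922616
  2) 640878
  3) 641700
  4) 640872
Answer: 4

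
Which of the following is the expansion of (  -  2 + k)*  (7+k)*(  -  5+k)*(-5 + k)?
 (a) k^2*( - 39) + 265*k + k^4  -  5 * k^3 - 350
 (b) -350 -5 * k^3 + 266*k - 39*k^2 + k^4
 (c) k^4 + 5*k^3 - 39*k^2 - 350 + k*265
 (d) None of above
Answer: a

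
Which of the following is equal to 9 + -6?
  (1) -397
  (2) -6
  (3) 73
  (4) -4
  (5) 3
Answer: 5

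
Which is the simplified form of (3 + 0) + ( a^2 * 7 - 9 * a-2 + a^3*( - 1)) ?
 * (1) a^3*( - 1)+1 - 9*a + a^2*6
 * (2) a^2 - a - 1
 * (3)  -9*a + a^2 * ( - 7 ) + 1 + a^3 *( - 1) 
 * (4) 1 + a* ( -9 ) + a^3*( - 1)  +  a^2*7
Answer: 4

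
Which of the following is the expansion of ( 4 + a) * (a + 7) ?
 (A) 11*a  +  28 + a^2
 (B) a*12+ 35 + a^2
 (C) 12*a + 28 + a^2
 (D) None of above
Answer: A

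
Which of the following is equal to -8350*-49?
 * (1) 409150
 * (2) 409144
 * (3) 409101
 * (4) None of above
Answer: 1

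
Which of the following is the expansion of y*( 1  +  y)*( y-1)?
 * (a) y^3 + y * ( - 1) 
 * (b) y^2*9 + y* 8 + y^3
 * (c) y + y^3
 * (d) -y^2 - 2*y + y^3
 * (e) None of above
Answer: a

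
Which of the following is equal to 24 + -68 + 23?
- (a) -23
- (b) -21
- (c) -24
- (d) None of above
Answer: b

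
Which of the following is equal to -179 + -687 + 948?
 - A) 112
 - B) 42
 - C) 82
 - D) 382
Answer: C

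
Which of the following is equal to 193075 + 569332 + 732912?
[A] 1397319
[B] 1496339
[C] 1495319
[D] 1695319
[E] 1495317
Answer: C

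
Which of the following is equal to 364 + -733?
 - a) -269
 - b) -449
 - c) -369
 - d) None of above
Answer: c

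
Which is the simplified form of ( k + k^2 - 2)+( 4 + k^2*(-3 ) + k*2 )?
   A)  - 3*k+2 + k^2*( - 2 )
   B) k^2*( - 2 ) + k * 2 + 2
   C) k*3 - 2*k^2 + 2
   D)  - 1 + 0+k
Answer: C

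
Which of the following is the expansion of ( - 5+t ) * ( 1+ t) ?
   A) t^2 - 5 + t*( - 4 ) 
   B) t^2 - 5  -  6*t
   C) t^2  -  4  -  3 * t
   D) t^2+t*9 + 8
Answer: A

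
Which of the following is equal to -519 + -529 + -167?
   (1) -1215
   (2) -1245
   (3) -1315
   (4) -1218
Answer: 1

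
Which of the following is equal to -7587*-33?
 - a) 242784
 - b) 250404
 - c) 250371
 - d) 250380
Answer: c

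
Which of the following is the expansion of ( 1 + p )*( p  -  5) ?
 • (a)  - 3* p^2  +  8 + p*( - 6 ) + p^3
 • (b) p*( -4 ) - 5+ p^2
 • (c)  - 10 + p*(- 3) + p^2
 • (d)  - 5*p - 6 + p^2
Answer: b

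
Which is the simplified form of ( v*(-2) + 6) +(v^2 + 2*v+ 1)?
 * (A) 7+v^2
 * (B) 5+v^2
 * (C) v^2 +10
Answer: A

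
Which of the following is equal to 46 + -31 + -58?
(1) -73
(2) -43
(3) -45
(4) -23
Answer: 2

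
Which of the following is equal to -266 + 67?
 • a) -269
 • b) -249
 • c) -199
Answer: c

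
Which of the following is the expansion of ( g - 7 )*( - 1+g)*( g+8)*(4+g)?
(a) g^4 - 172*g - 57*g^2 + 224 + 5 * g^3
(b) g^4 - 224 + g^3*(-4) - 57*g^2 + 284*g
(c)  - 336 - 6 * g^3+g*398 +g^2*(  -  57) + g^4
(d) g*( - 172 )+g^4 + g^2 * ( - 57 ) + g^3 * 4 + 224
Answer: d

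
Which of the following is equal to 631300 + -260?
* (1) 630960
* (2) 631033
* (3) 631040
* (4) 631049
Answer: 3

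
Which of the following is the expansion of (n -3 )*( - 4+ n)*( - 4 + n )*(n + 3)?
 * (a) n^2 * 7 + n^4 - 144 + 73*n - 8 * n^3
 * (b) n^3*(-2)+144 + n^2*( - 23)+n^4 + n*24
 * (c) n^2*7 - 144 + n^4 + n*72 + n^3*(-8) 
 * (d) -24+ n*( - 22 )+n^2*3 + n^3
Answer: c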